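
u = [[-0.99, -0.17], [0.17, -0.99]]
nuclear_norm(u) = 2.01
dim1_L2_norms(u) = [1.0, 1.0]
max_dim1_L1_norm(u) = 1.16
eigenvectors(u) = [[(0.71+0j), 0.71-0.00j], [0.00-0.71j, 0.00+0.71j]]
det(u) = 1.01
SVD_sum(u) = [[-0.99, 0.0], [0.17, 0.0]] + [[0.00, -0.17], [0.0, -0.99]]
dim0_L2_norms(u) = [1.0, 1.0]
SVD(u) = [[-0.99, 0.17], [0.17, 0.99]] @ diag([1.0044899203078148, 1.0044899203078148]) @ [[1.0, 0.00],[-0.0, -1.00]]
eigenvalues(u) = [(-0.99+0.17j), (-0.99-0.17j)]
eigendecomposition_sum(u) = [[(-0.5+0.08j), -0.08-0.50j], [0.08+0.50j, -0.50+0.08j]] + [[-0.50-0.08j, (-0.08+0.5j)], [(0.08-0.5j), (-0.5-0.08j)]]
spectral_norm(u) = 1.00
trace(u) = -1.98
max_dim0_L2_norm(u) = 1.0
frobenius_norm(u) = 1.42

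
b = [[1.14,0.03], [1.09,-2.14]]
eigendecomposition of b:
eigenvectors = [[0.95, -0.01],  [0.31, 1.0]]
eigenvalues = [1.15, -2.15]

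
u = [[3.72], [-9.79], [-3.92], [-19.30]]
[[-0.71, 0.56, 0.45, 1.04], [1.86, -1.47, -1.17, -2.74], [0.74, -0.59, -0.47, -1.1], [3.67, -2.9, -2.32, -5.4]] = u @[[-0.19,0.15,0.12,0.28]]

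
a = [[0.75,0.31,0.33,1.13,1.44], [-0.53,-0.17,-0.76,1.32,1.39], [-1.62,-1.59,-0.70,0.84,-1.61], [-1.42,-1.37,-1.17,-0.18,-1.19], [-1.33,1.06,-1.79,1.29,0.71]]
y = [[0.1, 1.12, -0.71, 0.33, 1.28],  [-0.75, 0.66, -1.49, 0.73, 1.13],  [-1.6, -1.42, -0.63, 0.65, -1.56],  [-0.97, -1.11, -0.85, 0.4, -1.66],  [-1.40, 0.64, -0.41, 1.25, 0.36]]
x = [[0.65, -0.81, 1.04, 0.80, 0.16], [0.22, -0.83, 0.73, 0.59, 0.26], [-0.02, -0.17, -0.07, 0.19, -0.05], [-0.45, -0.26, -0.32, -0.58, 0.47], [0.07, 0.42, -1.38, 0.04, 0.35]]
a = y + x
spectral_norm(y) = 3.89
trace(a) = 0.41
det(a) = -2.99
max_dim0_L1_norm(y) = 5.99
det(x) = -0.04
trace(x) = -0.48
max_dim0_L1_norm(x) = 3.54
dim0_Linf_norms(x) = [0.65, 0.83, 1.38, 0.8, 0.47]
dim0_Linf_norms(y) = [1.6, 1.42, 1.49, 1.25, 1.66]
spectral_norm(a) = 4.15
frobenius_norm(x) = 2.78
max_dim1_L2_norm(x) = 1.68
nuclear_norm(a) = 10.18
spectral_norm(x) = 2.42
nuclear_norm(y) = 8.50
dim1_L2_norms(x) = [1.68, 1.3, 0.27, 0.96, 1.49]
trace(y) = 0.89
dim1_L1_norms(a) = [3.96, 4.17, 6.36, 5.33, 6.18]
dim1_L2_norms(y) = [1.88, 2.24, 2.8, 2.41, 2.06]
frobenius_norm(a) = 5.71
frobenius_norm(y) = 5.14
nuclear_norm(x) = 4.64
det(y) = -0.01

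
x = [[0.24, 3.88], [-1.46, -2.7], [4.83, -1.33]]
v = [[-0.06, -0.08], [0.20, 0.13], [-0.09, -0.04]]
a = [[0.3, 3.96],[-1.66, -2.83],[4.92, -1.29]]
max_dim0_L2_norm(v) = 0.23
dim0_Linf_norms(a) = [4.92, 3.96]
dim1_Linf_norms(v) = [0.08, 0.2, 0.09]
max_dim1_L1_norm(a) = 6.21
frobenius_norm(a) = 7.24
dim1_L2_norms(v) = [0.1, 0.24, 0.1]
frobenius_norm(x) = 7.04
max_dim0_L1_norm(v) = 0.35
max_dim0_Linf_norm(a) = 4.92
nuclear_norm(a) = 10.24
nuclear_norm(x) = 9.96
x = v + a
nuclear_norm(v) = 0.31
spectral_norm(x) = 5.15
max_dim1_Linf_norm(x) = 4.83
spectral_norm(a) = 5.21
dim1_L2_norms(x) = [3.89, 3.07, 5.01]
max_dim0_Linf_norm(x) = 4.83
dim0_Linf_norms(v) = [0.2, 0.13]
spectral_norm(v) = 0.27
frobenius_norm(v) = 0.28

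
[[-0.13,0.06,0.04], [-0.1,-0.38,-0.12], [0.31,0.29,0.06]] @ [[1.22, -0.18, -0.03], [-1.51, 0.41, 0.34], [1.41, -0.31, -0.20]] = [[-0.19,0.04,0.02], [0.28,-0.10,-0.1], [0.02,0.04,0.08]]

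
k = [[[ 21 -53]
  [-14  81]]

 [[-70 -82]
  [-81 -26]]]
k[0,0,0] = 21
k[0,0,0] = 21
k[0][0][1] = -53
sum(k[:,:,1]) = -80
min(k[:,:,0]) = -81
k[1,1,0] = -81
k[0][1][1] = 81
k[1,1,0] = -81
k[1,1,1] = -26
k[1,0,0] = -70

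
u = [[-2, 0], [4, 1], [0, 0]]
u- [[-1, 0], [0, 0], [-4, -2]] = [[-1, 0], [4, 1], [4, 2]]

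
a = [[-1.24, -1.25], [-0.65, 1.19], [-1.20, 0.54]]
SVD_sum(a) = [[-1.46, -0.9], [0.06, 0.04], [-0.63, -0.39]] + [[0.22, -0.35], [-0.71, 1.15], [-0.57, 0.93]]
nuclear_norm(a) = 3.65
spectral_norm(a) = 1.87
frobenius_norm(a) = 2.58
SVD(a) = [[-0.92, 0.23], [0.04, -0.76], [-0.40, -0.61]] @ diag([1.865243088275899, 1.7863841192864949]) @ [[0.85, 0.52], [0.52, -0.85]]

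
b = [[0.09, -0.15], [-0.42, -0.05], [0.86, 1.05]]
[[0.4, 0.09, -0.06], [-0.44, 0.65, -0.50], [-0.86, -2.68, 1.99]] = b @ [[1.28, -1.39, 1.06],[-1.87, -1.41, 1.03]]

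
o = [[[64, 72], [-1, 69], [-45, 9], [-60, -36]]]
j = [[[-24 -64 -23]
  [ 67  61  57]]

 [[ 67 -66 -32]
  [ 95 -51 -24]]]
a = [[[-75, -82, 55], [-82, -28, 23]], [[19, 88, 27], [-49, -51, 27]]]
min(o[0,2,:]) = -45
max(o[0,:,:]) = 72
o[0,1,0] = -1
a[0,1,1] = -28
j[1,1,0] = 95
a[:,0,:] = [[-75, -82, 55], [19, 88, 27]]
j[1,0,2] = -32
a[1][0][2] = 27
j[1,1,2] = -24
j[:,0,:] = [[-24, -64, -23], [67, -66, -32]]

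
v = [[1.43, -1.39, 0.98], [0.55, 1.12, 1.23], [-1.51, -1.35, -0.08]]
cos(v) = [[1.21, 2.74, -0.17], [0.01, 1.77, -1.28], [1.82, 0.16, 3.1]]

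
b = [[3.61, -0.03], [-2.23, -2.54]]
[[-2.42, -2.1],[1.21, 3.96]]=b@[[-0.67, -0.59], [0.11, -1.04]]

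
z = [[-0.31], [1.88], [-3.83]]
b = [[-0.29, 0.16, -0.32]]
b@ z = [[1.62]]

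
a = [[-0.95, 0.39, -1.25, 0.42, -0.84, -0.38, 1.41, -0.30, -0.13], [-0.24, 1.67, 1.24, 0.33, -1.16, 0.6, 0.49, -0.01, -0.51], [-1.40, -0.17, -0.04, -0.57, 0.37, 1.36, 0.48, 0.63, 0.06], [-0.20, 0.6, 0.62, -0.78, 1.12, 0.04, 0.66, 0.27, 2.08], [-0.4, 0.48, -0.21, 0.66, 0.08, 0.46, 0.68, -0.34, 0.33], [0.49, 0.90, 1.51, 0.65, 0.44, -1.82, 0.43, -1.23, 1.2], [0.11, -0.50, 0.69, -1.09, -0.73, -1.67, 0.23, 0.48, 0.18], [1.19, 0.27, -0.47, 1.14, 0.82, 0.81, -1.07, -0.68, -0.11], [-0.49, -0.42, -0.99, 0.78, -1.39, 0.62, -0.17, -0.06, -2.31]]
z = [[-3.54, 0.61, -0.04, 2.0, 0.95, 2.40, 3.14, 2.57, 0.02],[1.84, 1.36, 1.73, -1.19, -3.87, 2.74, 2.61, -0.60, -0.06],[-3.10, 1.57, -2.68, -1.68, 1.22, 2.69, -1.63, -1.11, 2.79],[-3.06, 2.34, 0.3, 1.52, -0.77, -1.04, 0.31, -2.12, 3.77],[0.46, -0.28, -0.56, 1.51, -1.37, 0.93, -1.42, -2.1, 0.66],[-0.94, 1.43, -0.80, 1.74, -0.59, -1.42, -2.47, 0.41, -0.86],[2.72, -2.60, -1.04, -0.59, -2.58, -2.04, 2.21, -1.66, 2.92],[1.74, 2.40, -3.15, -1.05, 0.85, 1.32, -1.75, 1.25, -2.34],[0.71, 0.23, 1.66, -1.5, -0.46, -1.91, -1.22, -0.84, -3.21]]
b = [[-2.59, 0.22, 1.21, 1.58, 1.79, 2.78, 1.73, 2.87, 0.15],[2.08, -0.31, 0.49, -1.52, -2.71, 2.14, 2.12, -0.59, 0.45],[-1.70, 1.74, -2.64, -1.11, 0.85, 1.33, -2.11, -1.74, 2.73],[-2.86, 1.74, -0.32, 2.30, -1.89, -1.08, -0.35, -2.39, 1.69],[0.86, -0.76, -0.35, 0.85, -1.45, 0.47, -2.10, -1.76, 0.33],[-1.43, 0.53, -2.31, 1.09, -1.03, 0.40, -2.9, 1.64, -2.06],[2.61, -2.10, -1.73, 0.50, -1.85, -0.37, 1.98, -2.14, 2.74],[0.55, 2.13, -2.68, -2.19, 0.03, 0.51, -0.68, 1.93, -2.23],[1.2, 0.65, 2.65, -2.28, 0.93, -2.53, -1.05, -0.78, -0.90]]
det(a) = -0.00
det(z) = -258556.80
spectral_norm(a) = 4.75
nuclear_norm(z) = 44.35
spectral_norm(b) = 8.26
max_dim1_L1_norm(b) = 16.02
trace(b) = -1.28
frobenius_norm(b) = 15.49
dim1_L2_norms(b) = [5.74, 4.89, 5.62, 5.48, 3.48, 5.04, 5.83, 5.12, 4.89]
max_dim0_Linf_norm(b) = 2.9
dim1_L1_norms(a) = [6.07, 6.25, 5.08, 6.37, 3.64, 8.67, 5.68, 6.56, 7.23]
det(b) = 23240.73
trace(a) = -4.60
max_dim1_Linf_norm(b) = 2.9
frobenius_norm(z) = 16.88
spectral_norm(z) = 9.02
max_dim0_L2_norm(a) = 3.4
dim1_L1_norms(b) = [14.92, 12.41, 15.95, 14.62, 8.93, 13.39, 16.02, 12.93, 12.97]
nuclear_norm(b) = 39.76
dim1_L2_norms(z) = [6.33, 6.27, 6.52, 6.14, 3.53, 4.0, 6.52, 5.69, 4.68]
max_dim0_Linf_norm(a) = 2.31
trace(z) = -5.88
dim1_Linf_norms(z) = [3.54, 3.87, 3.1, 3.77, 2.1, 2.47, 2.92, 3.15, 3.21]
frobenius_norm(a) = 7.63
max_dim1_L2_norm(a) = 3.22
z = b + a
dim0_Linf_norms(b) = [2.86, 2.13, 2.68, 2.3, 2.71, 2.78, 2.9, 2.87, 2.74]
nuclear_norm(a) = 17.59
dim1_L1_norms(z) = [15.27, 16.0, 18.47, 15.23, 9.29, 10.66, 18.36, 15.85, 11.74]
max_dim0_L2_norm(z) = 6.89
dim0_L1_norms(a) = [5.47, 5.4, 7.02, 6.42, 6.95, 7.76, 5.62, 4.0, 6.91]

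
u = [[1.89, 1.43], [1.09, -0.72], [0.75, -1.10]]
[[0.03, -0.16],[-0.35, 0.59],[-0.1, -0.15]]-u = [[-1.86, -1.59], [-1.44, 1.31], [-0.85, 0.95]]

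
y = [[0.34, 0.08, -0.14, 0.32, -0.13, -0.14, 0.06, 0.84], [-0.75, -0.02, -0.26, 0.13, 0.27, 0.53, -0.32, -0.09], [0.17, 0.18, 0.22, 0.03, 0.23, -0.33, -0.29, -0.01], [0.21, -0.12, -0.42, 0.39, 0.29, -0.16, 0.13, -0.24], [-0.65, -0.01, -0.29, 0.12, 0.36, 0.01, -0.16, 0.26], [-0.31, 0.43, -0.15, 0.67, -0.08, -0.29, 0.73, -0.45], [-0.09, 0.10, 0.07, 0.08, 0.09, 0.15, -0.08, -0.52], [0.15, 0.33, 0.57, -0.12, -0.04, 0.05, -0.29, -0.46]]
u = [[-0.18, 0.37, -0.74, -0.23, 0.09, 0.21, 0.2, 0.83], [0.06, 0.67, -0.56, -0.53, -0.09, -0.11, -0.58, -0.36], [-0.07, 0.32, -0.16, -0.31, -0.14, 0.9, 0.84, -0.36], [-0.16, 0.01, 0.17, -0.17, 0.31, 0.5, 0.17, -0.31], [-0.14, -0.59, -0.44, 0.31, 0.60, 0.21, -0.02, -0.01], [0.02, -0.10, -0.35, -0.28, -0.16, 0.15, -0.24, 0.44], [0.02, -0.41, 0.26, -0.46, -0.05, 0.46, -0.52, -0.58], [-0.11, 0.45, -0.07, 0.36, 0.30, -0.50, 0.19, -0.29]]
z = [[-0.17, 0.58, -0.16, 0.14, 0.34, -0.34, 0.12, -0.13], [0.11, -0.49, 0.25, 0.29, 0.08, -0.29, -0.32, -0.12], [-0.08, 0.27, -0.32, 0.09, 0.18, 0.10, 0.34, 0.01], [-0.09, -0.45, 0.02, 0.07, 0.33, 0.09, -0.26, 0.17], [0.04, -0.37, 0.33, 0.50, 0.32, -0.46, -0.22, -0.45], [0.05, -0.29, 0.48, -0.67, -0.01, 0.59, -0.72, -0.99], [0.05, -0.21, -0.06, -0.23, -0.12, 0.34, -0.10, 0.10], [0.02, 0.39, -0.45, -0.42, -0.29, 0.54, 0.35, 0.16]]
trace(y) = 0.46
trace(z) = 0.06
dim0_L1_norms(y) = [2.67, 1.27, 2.12, 1.86, 1.49, 1.66, 2.06, 2.87]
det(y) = -0.00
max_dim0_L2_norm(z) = 1.13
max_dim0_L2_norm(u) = 1.29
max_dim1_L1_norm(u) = 3.1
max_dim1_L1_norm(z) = 3.8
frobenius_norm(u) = 3.03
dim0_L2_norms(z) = [0.25, 1.13, 0.86, 1.02, 0.68, 1.09, 1.0, 1.13]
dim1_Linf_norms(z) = [0.58, 0.49, 0.34, 0.45, 0.5, 0.99, 0.34, 0.54]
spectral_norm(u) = 1.56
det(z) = 0.00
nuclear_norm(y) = 5.80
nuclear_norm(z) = 5.30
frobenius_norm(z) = 2.65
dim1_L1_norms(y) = [2.05, 2.37, 1.46, 1.96, 1.86, 3.11, 1.18, 2.01]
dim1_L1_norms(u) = [2.85, 2.96, 3.1, 1.8, 2.32, 1.74, 2.76, 2.27]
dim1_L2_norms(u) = [1.25, 1.24, 1.38, 0.74, 1.03, 0.71, 1.13, 0.9]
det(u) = 0.00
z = y @ u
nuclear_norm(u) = 7.06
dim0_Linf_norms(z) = [0.17, 0.58, 0.48, 0.67, 0.34, 0.59, 0.72, 0.99]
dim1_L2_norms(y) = [0.99, 1.05, 0.6, 0.76, 0.86, 1.26, 0.58, 0.88]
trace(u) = 0.10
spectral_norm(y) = 1.41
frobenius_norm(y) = 2.54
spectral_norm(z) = 1.82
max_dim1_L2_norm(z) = 1.62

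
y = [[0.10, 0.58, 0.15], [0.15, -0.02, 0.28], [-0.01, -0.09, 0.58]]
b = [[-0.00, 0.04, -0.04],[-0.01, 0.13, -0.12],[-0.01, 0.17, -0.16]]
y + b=[[0.10, 0.62, 0.11], [0.14, 0.11, 0.16], [-0.02, 0.08, 0.42]]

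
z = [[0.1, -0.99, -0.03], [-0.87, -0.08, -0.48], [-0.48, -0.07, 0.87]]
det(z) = -0.988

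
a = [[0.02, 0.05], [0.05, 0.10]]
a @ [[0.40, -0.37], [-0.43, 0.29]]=[[-0.01, 0.01], [-0.02, 0.01]]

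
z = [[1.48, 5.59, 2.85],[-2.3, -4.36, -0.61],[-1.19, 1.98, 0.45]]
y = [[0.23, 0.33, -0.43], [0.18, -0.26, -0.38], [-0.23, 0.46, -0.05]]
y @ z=[[0.09, -1.0, 0.26],[1.32, 1.39, 0.50],[-1.34, -3.39, -0.96]]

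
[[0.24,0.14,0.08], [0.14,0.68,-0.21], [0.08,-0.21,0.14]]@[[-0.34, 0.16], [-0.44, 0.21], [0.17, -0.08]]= [[-0.13, 0.06], [-0.38, 0.18], [0.09, -0.04]]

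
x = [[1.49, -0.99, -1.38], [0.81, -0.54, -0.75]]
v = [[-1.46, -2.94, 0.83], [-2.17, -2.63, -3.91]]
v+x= [[0.03,-3.93,-0.55], [-1.36,-3.17,-4.66]]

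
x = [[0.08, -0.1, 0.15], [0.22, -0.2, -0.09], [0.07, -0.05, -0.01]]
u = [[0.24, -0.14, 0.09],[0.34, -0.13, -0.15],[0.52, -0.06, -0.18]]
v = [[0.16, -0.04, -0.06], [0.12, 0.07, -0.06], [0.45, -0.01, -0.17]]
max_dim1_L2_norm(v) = 0.48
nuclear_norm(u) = 0.97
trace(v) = 0.06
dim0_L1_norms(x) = [0.37, 0.35, 0.25]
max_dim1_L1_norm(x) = 0.51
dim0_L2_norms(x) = [0.24, 0.23, 0.18]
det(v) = 0.00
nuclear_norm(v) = 0.61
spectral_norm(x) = 0.34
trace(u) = -0.07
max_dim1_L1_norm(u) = 0.76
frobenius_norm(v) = 0.53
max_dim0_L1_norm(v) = 0.73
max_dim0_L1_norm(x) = 0.37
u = v + x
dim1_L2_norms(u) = [0.29, 0.39, 0.55]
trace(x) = -0.13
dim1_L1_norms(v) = [0.26, 0.25, 0.63]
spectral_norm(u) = 0.71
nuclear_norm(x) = 0.52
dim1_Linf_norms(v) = [0.16, 0.12, 0.45]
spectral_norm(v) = 0.53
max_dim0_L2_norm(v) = 0.49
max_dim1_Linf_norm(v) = 0.45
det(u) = 0.01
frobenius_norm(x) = 0.38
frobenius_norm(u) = 0.74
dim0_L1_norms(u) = [1.1, 0.33, 0.42]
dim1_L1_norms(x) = [0.33, 0.51, 0.13]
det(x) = 0.00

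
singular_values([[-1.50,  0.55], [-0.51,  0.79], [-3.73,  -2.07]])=[4.4, 1.5]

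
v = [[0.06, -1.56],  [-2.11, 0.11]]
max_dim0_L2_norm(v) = 2.11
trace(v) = 0.17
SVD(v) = [[-0.14,0.99], [0.99,0.14]] @ diag([2.1230070511182877, 1.547333532533317]) @ [[-0.99, 0.16], [-0.16, -0.99]]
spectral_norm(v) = 2.12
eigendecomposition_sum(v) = [[-0.88, -0.74], [-1.01, -0.85]] + [[0.94, -0.82], [-1.1, 0.96]]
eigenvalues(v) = [-1.73, 1.9]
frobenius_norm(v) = 2.63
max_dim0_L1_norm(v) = 2.17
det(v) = -3.28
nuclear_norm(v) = 3.67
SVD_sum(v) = [[0.30, -0.05], [-2.08, 0.33]] + [[-0.24, -1.51], [-0.03, -0.22]]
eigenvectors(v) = [[-0.66,0.65],[-0.75,-0.76]]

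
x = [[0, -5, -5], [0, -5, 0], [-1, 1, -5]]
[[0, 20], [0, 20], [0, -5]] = x @ [[0, 1], [0, -4], [0, 0]]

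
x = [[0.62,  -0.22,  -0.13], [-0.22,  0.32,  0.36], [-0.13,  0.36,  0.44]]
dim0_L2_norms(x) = [0.67, 0.53, 0.58]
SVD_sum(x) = [[0.36, -0.32, -0.32], [-0.32, 0.28, 0.29], [-0.32, 0.29, 0.3]] + [[0.26, 0.10, 0.19], [0.1, 0.04, 0.07], [0.19, 0.07, 0.14]] + [[0.0, 0.0, -0.0],[0.0, 0.00, -0.00],[-0.00, -0.00, 0.00]]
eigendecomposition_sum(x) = [[0.36,-0.32,-0.32], [-0.32,0.28,0.29], [-0.32,0.29,0.3]] + [[0.26, 0.1, 0.19], [0.1, 0.04, 0.07], [0.19, 0.07, 0.14]] + [[0.0, 0.0, -0.00], [0.00, 0.0, -0.00], [-0.00, -0.00, 0.0]]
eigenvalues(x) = [0.93, 0.44, 0.0]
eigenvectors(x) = [[0.62, -0.77, -0.15], [-0.55, -0.28, -0.79], [-0.56, -0.57, 0.6]]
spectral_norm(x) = 0.93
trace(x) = 1.38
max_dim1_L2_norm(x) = 0.67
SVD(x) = [[-0.62, -0.77, -0.15], [0.55, -0.28, -0.79], [0.56, -0.57, 0.60]] @ diag([0.9347245427050096, 0.44326741027519345, 0.002008047019796811]) @ [[-0.62, 0.55, 0.56], [-0.77, -0.28, -0.57], [-0.15, -0.79, 0.6]]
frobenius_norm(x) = 1.03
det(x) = 0.00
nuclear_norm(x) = 1.38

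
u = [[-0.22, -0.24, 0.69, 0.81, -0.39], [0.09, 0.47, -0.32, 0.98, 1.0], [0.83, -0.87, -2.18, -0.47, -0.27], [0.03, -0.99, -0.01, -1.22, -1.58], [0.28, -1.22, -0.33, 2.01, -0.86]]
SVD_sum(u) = [[-0.08, 0.19, 0.19, 0.12, 0.19], [-0.2, 0.48, 0.49, 0.31, 0.48], [0.46, -1.11, -1.12, -0.71, -1.1], [0.39, -0.94, -0.95, -0.60, -0.93], [0.14, -0.35, -0.35, -0.22, -0.34]] + [[0.08, -0.23, -0.11, 0.68, -0.06], [0.08, -0.23, -0.11, 0.69, -0.06], [0.03, -0.09, -0.04, 0.26, -0.02], [-0.07, 0.22, 0.11, -0.64, 0.06], [0.26, -0.75, -0.37, 2.22, -0.19]] + [[-0.21, -0.2, 0.62, 0.01, -0.52], [0.23, 0.22, -0.69, -0.02, 0.58], [0.34, 0.33, -1.02, -0.02, 0.86], [-0.28, -0.27, 0.83, 0.02, -0.7], [-0.13, -0.12, 0.38, 0.01, -0.32]] + [[-0.01,  -0.0,  -0.00,  0.0,  0.0], [-0.02,  -0.0,  -0.01,  0.0,  0.0], [-0.0,  -0.0,  -0.0,  0.0,  0.00], [-0.01,  -0.00,  -0.0,  0.0,  0.00], [0.01,  0.0,  0.00,  -0.00,  -0.00]] + [[-0.00, -0.0, 0.0, -0.0, 0.0],[0.00, 0.00, -0.00, 0.0, -0.0],[-0.00, -0.00, 0.00, -0.00, 0.0],[0.00, 0.0, -0.00, 0.0, -0.0],[0.0, 0.00, -0.00, 0.00, -0.00]]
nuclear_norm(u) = 8.03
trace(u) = -4.01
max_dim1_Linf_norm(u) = 2.18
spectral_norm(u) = 2.99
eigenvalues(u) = [(-2.58+0j), (-0.71+2.17j), (-0.71-2.17j), (-0.01+0j), 0j]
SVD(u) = [[-0.12, -0.27, -0.37, -0.55, -0.69], [-0.31, -0.27, 0.42, -0.67, 0.47], [0.70, -0.1, 0.62, -0.12, -0.32], [0.59, 0.25, -0.5, -0.41, 0.40], [0.22, -0.88, -0.23, 0.27, 0.22]] @ diag([2.994347239587197, 2.715886958739048, 2.2918407034824835, 0.026622463475496343, 0.0002653811061610584]) @ [[0.22, -0.53, -0.53, -0.34, -0.53],[-0.11, 0.31, 0.15, -0.93, 0.08],[0.24, 0.23, -0.72, -0.02, 0.61],[0.94, 0.09, 0.33, -0.03, -0.01],[0.02, 0.75, -0.25, 0.16, -0.59]]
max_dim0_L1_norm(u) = 5.49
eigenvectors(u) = [[0.30+0.00j,  (0.26+0.05j),  (0.26-0.05j),  (0.44+0j),  -0.00+0.00j], [-0.03+0.00j,  0.04-0.37j,  (0.04+0.37j),  (0.7+0j),  -0.75+0.00j], [(-0.94+0j),  (0.03+0.03j),  (0.03-0.03j),  -0.07+0.00j,  (0.26+0j)], [(-0.14+0j),  0.04+0.54j,  0.04-0.54j,  (0.13+0j),  -0.16+0.00j], [(-0.09+0j),  0.71+0.00j,  0.71-0.00j,  (-0.53+0j),  0.59+0.00j]]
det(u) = 0.00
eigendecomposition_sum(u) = [[-0.27-0.00j,(0.25+0j),(0.71-0j),(0.16-0j),(0.05+0j)],  [0.03+0.00j,-0.03-0.00j,-0.08+0.00j,(-0.02+0j),(-0.01-0j)],  [0.83+0.00j,(-0.78-0j),(-2.2+0j),-0.48+0.00j,(-0.15-0j)],  [(0.12+0j),(-0.12-0j),-0.33+0.00j,(-0.07+0j),-0.02-0.00j],  [0.08+0.00j,(-0.07-0j),(-0.21+0j),(-0.05+0j),(-0.01-0j)]] + [[0.03+0.03j,-0.25+0.16j,(-0.01-0.08j),0.33+0.38j,-0.22+0.34j], [(0.04-0.05j),0.25+0.33j,(-0.12+0.02j),(0.5-0.5j),(0.5+0.27j)], [0.01j,-0.05-0.00j,0.01-0.01j,0.08j,(-0.06+0.02j)], [-0.05+0.08j,-0.44-0.40j,(0.16-0.06j),(-0.57+0.83j),(-0.78-0.26j)], [0.09+0.07j,-0.57+0.53j,-0.06-0.22j,(1.03+0.84j),-0.42+0.99j]] + [[(0.03-0.03j),-0.25-0.16j,(-0.01+0.08j),(0.33-0.38j),-0.22-0.34j],  [0.04+0.05j,(0.25-0.33j),(-0.12-0.02j),0.50+0.50j,(0.5-0.27j)],  [-0.01j,-0.05+0.00j,(0.01+0.01j),-0.08j,-0.06-0.02j],  [-0.05-0.08j,-0.44+0.40j,(0.16+0.06j),-0.57-0.83j,-0.78+0.26j],  [(0.09-0.07j),-0.57-0.53j,-0.06+0.22j,1.03-0.84j,(-0.42-0.99j)]] + [[(-0.01+0j), 0.00+0.00j, -0.00+0.00j, -0j, 0j], [(-0.02+0j), 0.00+0.00j, (-0.01+0j), -0j, 0.01+0.00j], [0.00-0.00j, -0.00-0.00j, 0.00-0.00j, -0.00+0.00j, (-0-0j)], [-0.00+0.00j, 0j, -0.00+0.00j, -0j, 0.00+0.00j], [(0.01-0j), (-0-0j), 0.01-0.00j, (-0+0j), (-0.01-0j)]] + [[-0.00-0.00j,  0j,  (-0-0j),  0.00-0.00j,  0.00+0.00j], [-0.00-0.00j,  0.00+0.00j,  (-0-0j),  -0j,  0.00+0.00j], [0j,  (-0-0j),  0j,  (-0+0j),  -0.00-0.00j], [-0.00-0.00j,  0j,  (-0-0j),  -0j,  0.00+0.00j], [0.00+0.00j,  (-0-0j),  0.00+0.00j,  (-0+0j),  -0.00-0.00j]]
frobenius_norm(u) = 4.65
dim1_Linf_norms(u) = [0.81, 1.0, 2.18, 1.58, 2.01]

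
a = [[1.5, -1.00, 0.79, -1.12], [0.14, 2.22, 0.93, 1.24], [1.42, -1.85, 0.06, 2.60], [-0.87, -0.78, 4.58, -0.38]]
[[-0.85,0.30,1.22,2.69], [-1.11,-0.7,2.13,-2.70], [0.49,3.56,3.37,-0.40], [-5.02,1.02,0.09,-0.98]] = a@[[0.03, 0.12, 1.36, 0.78], [-0.11, -0.80, 0.29, -0.60], [-1.1, 0.17, 0.39, -0.25], [0.12, 0.73, 0.75, -1.00]]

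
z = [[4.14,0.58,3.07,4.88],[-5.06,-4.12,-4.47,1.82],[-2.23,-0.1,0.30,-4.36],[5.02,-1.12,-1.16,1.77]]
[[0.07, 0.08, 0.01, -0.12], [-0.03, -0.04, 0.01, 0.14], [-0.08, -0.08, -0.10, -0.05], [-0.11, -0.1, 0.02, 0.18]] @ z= [[-0.74, -0.16, -0.0, 0.23], [0.76, -0.01, -0.07, -0.02], [0.05, 0.35, 0.14, -0.19], [0.91, 0.14, -0.09, -0.49]]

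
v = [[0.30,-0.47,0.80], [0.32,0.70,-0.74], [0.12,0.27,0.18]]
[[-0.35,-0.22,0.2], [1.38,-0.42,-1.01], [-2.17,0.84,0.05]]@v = [[-0.15, 0.06, -0.08], [0.16, -1.22, 1.23], [-0.38, 1.62, -2.35]]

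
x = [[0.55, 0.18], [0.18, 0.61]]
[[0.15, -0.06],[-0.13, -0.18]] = x @ [[0.38, -0.01],  [-0.32, -0.29]]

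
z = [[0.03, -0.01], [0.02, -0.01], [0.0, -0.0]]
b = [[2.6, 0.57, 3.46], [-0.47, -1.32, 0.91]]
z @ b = [[0.08,0.03,0.09], [0.06,0.02,0.06], [0.0,0.00,0.00]]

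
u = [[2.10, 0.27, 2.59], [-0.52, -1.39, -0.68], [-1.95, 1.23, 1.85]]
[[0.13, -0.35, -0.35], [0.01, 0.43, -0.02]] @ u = [[1.14, 0.09, -0.07], [-0.16, -0.62, -0.3]]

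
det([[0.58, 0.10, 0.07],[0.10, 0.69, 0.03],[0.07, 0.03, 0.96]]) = 0.371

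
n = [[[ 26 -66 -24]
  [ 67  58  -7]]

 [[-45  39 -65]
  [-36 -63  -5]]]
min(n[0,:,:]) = -66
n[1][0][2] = -65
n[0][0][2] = -24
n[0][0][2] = -24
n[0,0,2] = -24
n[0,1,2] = -7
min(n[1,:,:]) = -65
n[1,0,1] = 39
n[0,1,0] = 67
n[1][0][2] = -65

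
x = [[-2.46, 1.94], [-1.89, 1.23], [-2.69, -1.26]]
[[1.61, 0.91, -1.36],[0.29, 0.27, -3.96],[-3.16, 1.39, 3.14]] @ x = [[-2.02, 5.96], [9.43, 5.88], [-3.30, -8.38]]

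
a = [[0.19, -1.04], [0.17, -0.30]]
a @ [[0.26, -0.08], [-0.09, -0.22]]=[[0.14, 0.21], [0.07, 0.05]]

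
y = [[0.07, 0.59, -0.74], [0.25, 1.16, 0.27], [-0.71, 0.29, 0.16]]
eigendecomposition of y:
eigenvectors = [[0.74, -0.71, 0.48], [-0.19, -0.05, 0.88], [0.65, 0.71, -0.08]]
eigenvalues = [-0.73, 0.85, 1.27]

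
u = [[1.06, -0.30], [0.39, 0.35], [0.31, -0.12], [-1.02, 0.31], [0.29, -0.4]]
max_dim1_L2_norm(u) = 1.1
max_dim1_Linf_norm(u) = 1.06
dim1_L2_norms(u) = [1.1, 0.52, 0.33, 1.07, 0.49]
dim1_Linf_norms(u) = [1.06, 0.39, 0.31, 1.02, 0.4]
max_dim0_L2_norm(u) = 1.58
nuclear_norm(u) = 2.18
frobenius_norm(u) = 1.73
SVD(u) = [[-0.67,  -0.02], [-0.17,  -0.83], [-0.20,  0.05], [0.65,  -0.02], [-0.24,  0.56]] @ diag([1.6396358188144358, 0.5393462539600284]) @ [[-0.96, 0.28], [-0.28, -0.96]]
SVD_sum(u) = [[1.06, -0.31], [0.26, -0.08], [0.32, -0.09], [-1.02, 0.30], [0.38, -0.11]] + [[0.0, 0.01],[0.13, 0.43],[-0.01, -0.03],[0.0, 0.01],[-0.09, -0.29]]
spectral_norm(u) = 1.64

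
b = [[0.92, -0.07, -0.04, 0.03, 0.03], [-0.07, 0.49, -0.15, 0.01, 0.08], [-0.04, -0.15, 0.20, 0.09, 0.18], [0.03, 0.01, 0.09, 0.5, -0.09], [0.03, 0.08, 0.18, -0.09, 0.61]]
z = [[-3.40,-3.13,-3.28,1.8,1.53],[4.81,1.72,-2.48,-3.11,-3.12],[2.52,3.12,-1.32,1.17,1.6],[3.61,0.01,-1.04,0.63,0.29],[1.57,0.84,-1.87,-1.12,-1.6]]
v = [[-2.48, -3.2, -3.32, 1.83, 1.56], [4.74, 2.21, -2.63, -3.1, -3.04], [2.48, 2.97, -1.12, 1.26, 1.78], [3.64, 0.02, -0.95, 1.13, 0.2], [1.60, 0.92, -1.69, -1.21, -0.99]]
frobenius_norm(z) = 11.67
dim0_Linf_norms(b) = [0.92, 0.49, 0.2, 0.5, 0.61]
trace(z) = -3.97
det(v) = -7.93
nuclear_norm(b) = 2.72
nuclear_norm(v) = 20.73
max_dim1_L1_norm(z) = 15.24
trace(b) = 2.72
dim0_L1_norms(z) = [15.91, 8.82, 9.99, 7.83, 8.14]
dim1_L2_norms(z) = [6.14, 7.19, 4.66, 3.82, 3.24]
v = z + b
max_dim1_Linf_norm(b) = 0.92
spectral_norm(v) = 9.05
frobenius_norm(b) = 1.39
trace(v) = -1.25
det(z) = 149.00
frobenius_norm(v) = 11.47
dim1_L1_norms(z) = [13.14, 15.24, 9.73, 5.58, 7.0]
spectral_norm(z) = 9.36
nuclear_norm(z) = 21.22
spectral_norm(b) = 0.93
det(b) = 0.01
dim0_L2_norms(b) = [0.92, 0.52, 0.32, 0.52, 0.65]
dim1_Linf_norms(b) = [0.92, 0.49, 0.2, 0.5, 0.61]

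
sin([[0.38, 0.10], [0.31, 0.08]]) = [[0.37, 0.10],  [0.3, 0.08]]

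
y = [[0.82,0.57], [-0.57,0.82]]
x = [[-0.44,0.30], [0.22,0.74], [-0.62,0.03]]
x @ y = [[-0.53, -0.00],[-0.24, 0.73],[-0.53, -0.33]]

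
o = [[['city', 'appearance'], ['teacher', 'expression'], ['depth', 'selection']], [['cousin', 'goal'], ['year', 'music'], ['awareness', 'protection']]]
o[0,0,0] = 'city'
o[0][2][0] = 'depth'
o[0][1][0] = 'teacher'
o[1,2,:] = ['awareness', 'protection']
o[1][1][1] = 'music'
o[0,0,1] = 'appearance'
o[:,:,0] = [['city', 'teacher', 'depth'], ['cousin', 'year', 'awareness']]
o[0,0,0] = 'city'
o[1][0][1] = 'goal'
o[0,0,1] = 'appearance'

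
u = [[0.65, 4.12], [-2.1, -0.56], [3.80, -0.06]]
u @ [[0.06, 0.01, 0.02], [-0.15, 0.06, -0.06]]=[[-0.58, 0.25, -0.23], [-0.04, -0.05, -0.01], [0.24, 0.03, 0.08]]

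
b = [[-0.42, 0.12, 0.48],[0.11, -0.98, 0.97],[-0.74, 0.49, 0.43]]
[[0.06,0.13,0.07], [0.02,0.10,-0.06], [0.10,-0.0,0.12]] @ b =[[-0.06,-0.09,0.19],[0.05,-0.12,0.08],[-0.13,0.07,0.10]]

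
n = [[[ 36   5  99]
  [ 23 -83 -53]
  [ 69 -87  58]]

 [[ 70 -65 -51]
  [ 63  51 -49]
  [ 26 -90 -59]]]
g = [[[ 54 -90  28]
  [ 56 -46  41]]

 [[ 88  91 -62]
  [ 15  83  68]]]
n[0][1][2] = -53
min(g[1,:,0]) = 15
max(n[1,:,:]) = 70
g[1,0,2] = -62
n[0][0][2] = 99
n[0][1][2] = -53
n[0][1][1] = -83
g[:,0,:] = [[54, -90, 28], [88, 91, -62]]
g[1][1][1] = 83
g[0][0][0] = 54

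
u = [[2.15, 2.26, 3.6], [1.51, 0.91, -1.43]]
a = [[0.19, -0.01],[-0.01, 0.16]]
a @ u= [[0.39, 0.42, 0.70], [0.22, 0.12, -0.26]]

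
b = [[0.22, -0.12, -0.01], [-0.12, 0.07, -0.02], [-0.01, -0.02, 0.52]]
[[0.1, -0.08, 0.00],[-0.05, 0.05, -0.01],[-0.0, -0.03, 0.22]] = b @ [[0.35,  -0.17,  0.00], [-0.17,  0.37,  -0.05], [0.0,  -0.05,  0.42]]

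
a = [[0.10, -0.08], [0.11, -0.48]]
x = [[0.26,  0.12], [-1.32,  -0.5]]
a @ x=[[0.13,0.05], [0.66,0.25]]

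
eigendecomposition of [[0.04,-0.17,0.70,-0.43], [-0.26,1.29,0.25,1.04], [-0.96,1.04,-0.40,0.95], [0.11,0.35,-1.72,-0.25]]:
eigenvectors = [[0.37+0.00j, (-0.25+0.29j), (-0.25-0.29j), 0.19+0.00j], [-0.42+0.00j, (-0.36-0.2j), -0.36+0.20j, (0.89+0j)], [0.09+0.00j, -0.21-0.48j, -0.21+0.48j, 0.36+0.00j], [0.82+0.00j, 0.64+0.00j, 0.64-0.00j, -0.22+0.00j]]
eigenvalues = [(-0.56+0j), (0.08+1.22j), (0.08-1.22j), (1.08+0j)]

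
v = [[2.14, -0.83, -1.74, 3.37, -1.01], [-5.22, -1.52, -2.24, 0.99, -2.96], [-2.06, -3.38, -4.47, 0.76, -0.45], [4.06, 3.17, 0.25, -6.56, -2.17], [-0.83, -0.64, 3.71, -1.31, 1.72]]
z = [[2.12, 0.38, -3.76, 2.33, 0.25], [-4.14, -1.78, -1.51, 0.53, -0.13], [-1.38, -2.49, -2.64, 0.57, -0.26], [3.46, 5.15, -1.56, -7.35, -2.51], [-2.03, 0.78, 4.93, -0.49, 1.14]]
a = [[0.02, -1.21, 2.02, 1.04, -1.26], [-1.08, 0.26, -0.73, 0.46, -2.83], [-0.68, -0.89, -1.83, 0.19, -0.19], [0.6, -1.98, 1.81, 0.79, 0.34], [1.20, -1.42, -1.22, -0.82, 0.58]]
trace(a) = -0.18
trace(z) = -8.51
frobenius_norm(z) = 13.94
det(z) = 192.95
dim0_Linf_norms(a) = [1.2, 1.98, 2.02, 1.04, 2.83]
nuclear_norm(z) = 24.75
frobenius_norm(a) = 6.09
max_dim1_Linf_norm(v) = 6.56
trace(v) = -8.69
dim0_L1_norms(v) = [14.31, 9.54, 12.41, 12.99, 8.31]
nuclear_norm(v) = 26.90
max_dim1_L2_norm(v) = 8.62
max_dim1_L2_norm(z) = 10.06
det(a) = 0.22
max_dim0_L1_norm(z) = 14.4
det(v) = -1489.78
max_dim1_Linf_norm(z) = 7.35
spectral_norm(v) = 10.59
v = z + a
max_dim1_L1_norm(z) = 20.03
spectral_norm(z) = 10.64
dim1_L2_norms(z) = [4.93, 4.78, 3.93, 10.06, 5.53]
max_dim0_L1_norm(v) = 14.31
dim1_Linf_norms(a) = [2.02, 2.83, 1.83, 1.98, 1.42]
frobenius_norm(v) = 13.97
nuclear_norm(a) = 11.34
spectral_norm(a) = 3.99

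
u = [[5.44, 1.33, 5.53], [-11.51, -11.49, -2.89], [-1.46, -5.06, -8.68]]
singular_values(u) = [19.0, 7.93, 3.75]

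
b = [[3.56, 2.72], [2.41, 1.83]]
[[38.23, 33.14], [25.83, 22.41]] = b @ [[7.11, 7.56], [4.75, 2.29]]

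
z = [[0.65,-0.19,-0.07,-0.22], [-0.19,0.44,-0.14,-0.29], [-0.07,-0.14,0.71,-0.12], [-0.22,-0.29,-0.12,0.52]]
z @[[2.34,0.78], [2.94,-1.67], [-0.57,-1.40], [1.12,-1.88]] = [[0.76, 1.34], [0.6, -0.14], [-1.11, -0.59], [-0.72, -0.50]]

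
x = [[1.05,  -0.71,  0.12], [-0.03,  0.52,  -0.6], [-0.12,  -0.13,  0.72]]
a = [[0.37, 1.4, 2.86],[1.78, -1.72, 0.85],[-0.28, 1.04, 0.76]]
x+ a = [[1.42,  0.69,  2.98], [1.75,  -1.2,  0.25], [-0.4,  0.91,  1.48]]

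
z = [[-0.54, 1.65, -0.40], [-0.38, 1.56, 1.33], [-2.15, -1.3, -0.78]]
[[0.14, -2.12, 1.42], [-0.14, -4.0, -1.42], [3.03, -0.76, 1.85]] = z @[[-1.19, 1.49, -0.48], [-0.32, -1.11, 0.32], [-0.07, -1.28, -1.58]]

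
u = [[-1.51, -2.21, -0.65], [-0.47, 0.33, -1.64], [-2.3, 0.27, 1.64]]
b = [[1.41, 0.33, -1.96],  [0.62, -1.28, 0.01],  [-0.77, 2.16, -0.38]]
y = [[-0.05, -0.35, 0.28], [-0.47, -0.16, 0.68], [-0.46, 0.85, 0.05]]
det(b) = 0.04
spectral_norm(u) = 3.11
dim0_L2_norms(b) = [1.72, 2.53, 2.0]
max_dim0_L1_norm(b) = 3.77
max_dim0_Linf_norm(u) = 2.3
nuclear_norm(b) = 5.17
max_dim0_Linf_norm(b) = 2.16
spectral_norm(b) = 2.72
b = u @ y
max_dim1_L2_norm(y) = 0.97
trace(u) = 0.46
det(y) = -0.00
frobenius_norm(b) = 3.66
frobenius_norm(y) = 1.36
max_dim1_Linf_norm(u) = 2.3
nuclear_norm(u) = 7.19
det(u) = -11.94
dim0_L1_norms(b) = [2.8, 3.77, 2.35]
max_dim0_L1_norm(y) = 1.36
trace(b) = -0.25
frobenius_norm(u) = 4.32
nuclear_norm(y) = 1.92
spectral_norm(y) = 1.01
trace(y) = -0.16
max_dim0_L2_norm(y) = 0.93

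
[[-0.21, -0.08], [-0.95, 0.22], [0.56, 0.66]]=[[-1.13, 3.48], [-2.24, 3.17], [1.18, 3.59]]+[[0.92, -3.56], [1.29, -2.95], [-0.62, -2.93]]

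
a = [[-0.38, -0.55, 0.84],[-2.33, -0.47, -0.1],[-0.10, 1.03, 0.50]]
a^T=[[-0.38, -2.33, -0.1],  [-0.55, -0.47, 1.03],  [0.84, -0.1, 0.5]]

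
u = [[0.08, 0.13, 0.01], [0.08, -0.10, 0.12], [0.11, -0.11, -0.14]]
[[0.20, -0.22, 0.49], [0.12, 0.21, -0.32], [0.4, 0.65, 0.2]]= u @ [[2.62, 1.58, 2.1], [-0.04, -2.56, 2.65], [-0.75, -1.4, -1.83]]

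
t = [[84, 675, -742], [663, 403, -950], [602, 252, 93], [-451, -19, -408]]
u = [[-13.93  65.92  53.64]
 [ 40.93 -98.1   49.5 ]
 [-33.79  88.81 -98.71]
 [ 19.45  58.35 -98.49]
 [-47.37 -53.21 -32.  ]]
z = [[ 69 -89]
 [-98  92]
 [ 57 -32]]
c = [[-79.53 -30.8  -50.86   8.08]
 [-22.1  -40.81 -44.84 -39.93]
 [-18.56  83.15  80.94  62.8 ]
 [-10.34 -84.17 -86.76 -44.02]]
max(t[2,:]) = 602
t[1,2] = -950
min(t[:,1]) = -19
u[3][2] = -98.49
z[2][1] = -32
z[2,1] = -32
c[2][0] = -18.56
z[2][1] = -32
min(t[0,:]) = -742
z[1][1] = 92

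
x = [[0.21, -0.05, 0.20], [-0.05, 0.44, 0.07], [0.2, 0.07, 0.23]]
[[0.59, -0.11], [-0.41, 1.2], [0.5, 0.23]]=x @ [[1.18,-1.1], [-1.02,2.4], [1.46,1.22]]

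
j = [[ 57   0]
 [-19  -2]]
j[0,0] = 57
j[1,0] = -19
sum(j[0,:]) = 57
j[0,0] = 57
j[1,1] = -2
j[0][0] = 57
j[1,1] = -2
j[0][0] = 57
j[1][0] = -19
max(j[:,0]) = 57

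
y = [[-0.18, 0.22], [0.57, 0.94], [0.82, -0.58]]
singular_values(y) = [1.13, 1.01]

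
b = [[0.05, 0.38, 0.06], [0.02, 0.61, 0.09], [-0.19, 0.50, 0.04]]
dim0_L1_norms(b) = [0.26, 1.49, 0.19]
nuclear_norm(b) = 1.07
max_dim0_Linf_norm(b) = 0.61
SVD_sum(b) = [[-0.03, 0.37, 0.05], [-0.05, 0.61, 0.08], [-0.04, 0.51, 0.06]] + [[0.08, 0.01, 0.01], [0.07, 0.0, 0.01], [-0.15, -0.01, -0.02]] + [[0.0, 0.0, -0.00], [-0.00, -0.00, 0.0], [0.00, 0.00, -0.00]]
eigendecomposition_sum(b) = [[0.0, -0.00, 0.00], [0.01, -0.01, 0.00], [-0.05, 0.04, -0.01]] + [[0.05, -0.03, 0.0], [0.02, -0.01, 0.00], [-0.14, 0.09, -0.0]] + [[-0.0,0.42,0.06], [-0.01,0.63,0.09], [-0.0,0.37,0.05]]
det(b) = -0.00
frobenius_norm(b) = 0.90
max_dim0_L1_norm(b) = 1.49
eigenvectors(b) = [[0.10, 0.33, 0.5], [0.14, 0.13, 0.75], [-0.99, -0.93, 0.44]]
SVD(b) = [[0.43, -0.45, 0.78], [0.69, -0.4, -0.6], [0.58, 0.80, 0.14]] @ diag([0.8856638779476438, 0.18546328716087893, 0.0016924580416239378]) @ [[-0.09, 0.99, 0.13], [-0.98, -0.06, -0.16], [0.15, 0.14, -0.98]]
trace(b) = 0.70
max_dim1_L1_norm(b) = 0.73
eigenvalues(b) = [-0.01, 0.04, 0.68]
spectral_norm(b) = 0.89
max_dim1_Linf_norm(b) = 0.61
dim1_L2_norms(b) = [0.39, 0.62, 0.54]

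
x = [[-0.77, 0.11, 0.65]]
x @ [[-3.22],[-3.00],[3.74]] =[[4.58]]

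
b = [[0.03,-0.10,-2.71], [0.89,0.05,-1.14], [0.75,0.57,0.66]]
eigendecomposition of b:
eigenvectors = [[(-0.71+0j), -0.71-0.00j, 0.51+0.00j], [-0.39+0.36j, (-0.39-0.36j), (-0.85+0j)], [(0.15+0.43j), 0.15-0.43j, 0.10+0.00j]]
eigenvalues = [(0.54+1.7j), (0.54-1.7j), (-0.35+0j)]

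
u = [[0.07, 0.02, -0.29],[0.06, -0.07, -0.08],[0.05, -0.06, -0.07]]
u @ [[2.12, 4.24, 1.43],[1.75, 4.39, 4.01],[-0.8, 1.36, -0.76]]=[[0.42, -0.01, 0.4], [0.07, -0.16, -0.13], [0.06, -0.15, -0.12]]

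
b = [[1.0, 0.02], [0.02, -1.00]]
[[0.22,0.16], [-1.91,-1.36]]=b @[[0.18, 0.13], [1.91, 1.36]]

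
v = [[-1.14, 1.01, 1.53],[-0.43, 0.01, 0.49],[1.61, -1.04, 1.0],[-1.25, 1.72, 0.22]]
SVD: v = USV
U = [[-0.54, 0.68, -0.24], [-0.12, 0.22, -0.54], [0.53, 0.7, 0.45], [-0.65, -0.04, 0.67]]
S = [3.24, 1.87, 0.59]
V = [[0.72,-0.68,-0.15], [0.16,-0.05,0.99], [0.68,0.73,-0.07]]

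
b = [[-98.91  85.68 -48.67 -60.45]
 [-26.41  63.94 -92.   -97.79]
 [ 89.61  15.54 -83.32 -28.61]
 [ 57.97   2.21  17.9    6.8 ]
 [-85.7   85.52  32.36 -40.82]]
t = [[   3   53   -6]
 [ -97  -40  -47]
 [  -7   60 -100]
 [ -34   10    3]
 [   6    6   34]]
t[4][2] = 34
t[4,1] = 6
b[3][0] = 57.97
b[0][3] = -60.45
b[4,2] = 32.36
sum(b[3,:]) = 84.88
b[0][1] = 85.68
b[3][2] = 17.9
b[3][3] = 6.8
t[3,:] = [-34, 10, 3]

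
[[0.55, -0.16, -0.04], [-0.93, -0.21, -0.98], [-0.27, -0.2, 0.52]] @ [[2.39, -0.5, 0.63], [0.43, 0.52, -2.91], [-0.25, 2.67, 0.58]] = [[1.26, -0.46, 0.79], [-2.07, -2.26, -0.54], [-0.86, 1.42, 0.71]]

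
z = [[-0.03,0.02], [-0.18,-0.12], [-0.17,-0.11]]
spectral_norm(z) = 0.30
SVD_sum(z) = [[-0.01,-0.01], [-0.18,-0.12], [-0.17,-0.11]] + [[-0.02,0.03], [0.0,-0.0], [-0.00,0.0]]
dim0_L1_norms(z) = [0.38, 0.25]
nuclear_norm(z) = 0.33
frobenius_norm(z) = 0.30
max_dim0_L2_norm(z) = 0.25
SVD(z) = [[-0.05, 1.0],[-0.73, -0.08],[-0.68, 0.01]] @ diag([0.296642314417001, 0.033216521451306845]) @ [[0.84,0.54],[-0.54,0.84]]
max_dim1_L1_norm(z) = 0.3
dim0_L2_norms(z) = [0.25, 0.16]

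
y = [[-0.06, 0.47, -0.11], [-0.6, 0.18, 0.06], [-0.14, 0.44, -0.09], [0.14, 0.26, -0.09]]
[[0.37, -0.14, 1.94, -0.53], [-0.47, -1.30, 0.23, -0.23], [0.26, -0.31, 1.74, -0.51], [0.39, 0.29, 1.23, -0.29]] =y@[[0.99, 1.88, 0.81, 0.22], [0.82, -0.43, 4.12, -0.88], [-0.37, -1.59, -0.49, 0.98]]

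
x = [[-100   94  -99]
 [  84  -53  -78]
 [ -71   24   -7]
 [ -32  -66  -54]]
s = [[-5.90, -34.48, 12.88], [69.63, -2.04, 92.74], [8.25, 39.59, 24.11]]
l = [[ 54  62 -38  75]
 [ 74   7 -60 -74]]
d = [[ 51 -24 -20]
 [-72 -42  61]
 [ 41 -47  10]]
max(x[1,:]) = 84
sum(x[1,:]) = -47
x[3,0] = -32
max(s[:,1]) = 39.59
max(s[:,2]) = 92.74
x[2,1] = 24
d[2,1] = -47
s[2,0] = 8.25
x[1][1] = -53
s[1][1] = -2.04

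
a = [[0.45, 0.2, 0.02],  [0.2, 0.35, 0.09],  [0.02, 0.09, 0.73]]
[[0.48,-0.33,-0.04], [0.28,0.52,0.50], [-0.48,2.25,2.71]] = a@[[0.89, -1.59, -0.65], [0.49, 1.64, 0.88], [-0.74, 2.93, 3.62]]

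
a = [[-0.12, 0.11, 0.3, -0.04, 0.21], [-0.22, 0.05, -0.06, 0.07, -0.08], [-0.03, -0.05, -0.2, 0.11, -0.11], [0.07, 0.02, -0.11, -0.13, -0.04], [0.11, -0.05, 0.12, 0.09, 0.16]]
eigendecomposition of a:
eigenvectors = [[-0.68+0.00j, (-0.68-0j), 0.15+0.00j, (-0.44+0j), (0.38+0j)], [-0.26-0.38j, (-0.26+0.38j), -0.61+0.00j, -0.69+0.00j, (0.82+0j)], [(0.29-0.26j), 0.29+0.26j, (-0.16+0j), -0.20+0.00j, 0.07+0.00j], [0.23+0.34j, (0.23-0.34j), (-0.05+0j), (-0.37+0j), 0.35+0.00j], [(0.04-0.03j), 0.04+0.03j, 0.76+0.00j, (0.38+0j), -0.25+0.00j]]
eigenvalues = [(-0.2+0.21j), (-0.2-0.21j), (0.19+0j), (-0.03+0j), (-0+0j)]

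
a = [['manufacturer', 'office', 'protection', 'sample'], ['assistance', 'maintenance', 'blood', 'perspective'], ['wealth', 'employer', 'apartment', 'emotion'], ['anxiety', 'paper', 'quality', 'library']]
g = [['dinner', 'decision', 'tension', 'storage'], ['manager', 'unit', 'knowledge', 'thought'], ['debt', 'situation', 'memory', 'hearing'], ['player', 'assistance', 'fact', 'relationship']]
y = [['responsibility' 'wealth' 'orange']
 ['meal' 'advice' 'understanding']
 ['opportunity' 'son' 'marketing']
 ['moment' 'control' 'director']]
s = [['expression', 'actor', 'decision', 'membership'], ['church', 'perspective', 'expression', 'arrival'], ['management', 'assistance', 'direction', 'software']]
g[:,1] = ['decision', 'unit', 'situation', 'assistance']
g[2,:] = ['debt', 'situation', 'memory', 'hearing']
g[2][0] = 'debt'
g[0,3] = 'storage'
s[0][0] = 'expression'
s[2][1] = 'assistance'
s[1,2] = 'expression'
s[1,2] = 'expression'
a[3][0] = 'anxiety'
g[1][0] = 'manager'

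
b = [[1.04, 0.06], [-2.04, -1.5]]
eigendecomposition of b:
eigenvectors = [[0.77, -0.02], [-0.63, 1.0]]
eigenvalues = [0.99, -1.45]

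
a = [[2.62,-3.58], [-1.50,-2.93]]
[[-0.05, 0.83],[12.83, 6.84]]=a@[[-3.53,-1.69], [-2.57,-1.47]]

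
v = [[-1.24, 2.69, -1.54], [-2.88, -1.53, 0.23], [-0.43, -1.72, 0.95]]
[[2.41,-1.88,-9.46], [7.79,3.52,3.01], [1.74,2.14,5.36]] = v @ [[-2.71, -0.78, 0.55], [0.14, -0.75, -2.91], [0.86, 0.54, 0.62]]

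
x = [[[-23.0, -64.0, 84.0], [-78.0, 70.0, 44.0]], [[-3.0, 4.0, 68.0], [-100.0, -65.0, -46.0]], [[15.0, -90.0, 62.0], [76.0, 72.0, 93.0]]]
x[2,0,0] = 15.0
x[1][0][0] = -3.0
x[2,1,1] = 72.0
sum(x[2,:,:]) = 228.0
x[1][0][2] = 68.0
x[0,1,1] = 70.0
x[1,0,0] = -3.0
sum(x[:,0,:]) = 53.0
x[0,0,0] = -23.0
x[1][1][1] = -65.0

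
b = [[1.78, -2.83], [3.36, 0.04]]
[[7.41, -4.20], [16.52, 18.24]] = b@ [[4.91, 5.37],[0.47, 4.86]]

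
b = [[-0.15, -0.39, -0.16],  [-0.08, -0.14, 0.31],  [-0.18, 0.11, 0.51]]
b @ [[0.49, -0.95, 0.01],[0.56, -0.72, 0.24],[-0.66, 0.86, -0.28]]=[[-0.19, 0.29, -0.05],[-0.32, 0.44, -0.12],[-0.36, 0.53, -0.12]]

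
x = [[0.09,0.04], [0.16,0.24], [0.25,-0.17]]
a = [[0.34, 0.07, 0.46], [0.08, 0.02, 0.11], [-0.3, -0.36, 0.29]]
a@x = [[0.16, -0.05], [0.04, -0.01], [-0.01, -0.15]]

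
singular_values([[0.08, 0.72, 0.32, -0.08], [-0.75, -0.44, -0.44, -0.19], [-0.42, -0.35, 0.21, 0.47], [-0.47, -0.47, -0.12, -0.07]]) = [1.39, 0.65, 0.52, 0.13]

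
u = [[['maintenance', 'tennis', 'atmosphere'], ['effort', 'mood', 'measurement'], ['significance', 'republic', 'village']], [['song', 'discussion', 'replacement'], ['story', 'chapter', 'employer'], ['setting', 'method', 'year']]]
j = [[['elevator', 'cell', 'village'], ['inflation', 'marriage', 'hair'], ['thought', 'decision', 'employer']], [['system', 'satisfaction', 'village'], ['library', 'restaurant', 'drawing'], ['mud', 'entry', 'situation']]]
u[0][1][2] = 'measurement'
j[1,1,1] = 'restaurant'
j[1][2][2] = 'situation'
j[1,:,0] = ['system', 'library', 'mud']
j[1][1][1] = 'restaurant'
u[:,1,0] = ['effort', 'story']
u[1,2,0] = 'setting'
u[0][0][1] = 'tennis'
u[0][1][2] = 'measurement'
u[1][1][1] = 'chapter'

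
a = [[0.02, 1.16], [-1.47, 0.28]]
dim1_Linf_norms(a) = [1.16, 1.47]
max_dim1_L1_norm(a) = 1.75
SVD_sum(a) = [[-0.40,  0.17], [-1.34,  0.58]] + [[0.42, 0.99],[-0.13, -0.30]]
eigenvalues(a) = [(0.15+1.3j), (0.15-1.3j)]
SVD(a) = [[0.29, 0.96],[0.96, -0.29]] @ diag([1.5258267669001655, 1.1212282004172873]) @ [[-0.92,0.39], [0.39,0.92]]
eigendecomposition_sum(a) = [[(0.01+0.66j),  (0.58-0.07j)], [(-0.74+0.08j),  (0.14+0.64j)]] + [[(0.01-0.66j), 0.58+0.07j],[-0.74-0.08j, (0.14-0.64j)]]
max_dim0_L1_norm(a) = 1.49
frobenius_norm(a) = 1.89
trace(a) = 0.30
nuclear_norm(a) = 2.65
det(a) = 1.71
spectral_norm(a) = 1.53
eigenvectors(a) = [[(-0.07+0.66j), -0.07-0.66j], [(-0.75+0j), (-0.75-0j)]]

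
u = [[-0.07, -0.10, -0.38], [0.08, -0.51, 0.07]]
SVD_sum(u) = [[0.01, -0.08, 0.0],  [0.07, -0.51, 0.01]] + [[-0.08, -0.02, -0.38], [0.01, 0.00, 0.06]]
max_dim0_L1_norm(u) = 0.61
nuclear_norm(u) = 0.92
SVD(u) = [[0.16, 0.99], [0.99, -0.16]] @ diag([0.523897780546678, 0.395260819634662]) @ [[0.13, -0.99, 0.02],[-0.21, -0.04, -0.98]]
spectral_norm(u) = 0.52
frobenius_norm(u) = 0.66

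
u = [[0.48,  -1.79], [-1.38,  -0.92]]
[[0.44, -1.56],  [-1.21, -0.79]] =u @ [[0.88, -0.01],[-0.01, 0.87]]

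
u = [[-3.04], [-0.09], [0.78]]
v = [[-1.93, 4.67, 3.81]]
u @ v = [[5.87,-14.20,-11.58], [0.17,-0.42,-0.34], [-1.51,3.64,2.97]]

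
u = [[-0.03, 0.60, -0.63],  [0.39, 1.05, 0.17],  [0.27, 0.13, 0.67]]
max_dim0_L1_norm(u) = 1.78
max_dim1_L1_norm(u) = 1.61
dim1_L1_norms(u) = [1.26, 1.61, 1.07]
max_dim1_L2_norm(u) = 1.13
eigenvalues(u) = [1.23, -0.01, 0.47]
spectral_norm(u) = 1.27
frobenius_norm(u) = 1.61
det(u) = -0.00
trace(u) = 1.69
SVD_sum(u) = [[0.17, 0.57, -0.03], [0.32, 1.06, -0.05], [0.05, 0.17, -0.01]] + [[-0.2, 0.03, -0.61],  [0.07, -0.01, 0.22],  [0.22, -0.04, 0.68]] + [[-0.00, 0.0, 0.00], [0.0, -0.0, -0.00], [-0.00, 0.0, 0.0]]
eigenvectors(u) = [[-0.26, -0.91, -0.65], [-0.9, 0.29, 0.22], [-0.34, 0.31, 0.73]]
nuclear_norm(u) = 2.26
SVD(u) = [[0.47,  -0.65,  0.60],[0.87,  0.23,  -0.43],[0.14,  0.72,  0.68]] @ diag([1.2696638475384148, 0.983843420974377, 0.0024160420905502025]) @ [[0.29, 0.96, -0.04], [0.31, -0.05, 0.95], [-0.91, 0.29, 0.31]]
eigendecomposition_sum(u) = [[0.10, 0.33, -0.01], [0.35, 1.14, -0.04], [0.13, 0.43, -0.02]] + [[-0.01, 0.00, -0.01], [0.00, -0.00, 0.0], [0.0, -0.0, 0.0]] + [[-0.12,0.26,-0.61], [0.04,-0.09,0.21], [0.14,-0.30,0.68]]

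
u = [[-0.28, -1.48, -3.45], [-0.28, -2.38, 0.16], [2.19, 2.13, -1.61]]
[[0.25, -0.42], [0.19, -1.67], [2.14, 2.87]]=u@[[1.14, 0.57], [-0.22, 0.62], [-0.07, -0.19]]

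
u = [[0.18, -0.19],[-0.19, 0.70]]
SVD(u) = [[-0.31, 0.95], [0.95, 0.31]] @ diag([0.7620248437620923, 0.11797515623790761]) @ [[-0.31,0.95], [0.95,0.31]]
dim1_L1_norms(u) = [0.37, 0.89]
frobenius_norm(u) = 0.77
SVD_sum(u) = [[0.07, -0.22], [-0.22, 0.69]] + [[0.11, 0.03], [0.03, 0.01]]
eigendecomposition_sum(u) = [[0.11, 0.03], [0.03, 0.01]] + [[0.07, -0.22], [-0.22, 0.69]]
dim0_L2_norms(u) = [0.26, 0.73]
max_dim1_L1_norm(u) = 0.89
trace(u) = 0.88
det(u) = 0.09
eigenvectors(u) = [[-0.95,0.31], [-0.31,-0.95]]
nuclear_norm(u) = 0.88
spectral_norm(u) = 0.76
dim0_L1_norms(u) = [0.37, 0.89]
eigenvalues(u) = [0.12, 0.76]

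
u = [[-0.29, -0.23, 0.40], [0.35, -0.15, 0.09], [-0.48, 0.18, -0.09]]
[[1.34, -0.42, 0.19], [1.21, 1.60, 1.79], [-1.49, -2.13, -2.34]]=u@ [[1.58, 4.35, 4.25],  [-2.53, 1.12, 0.13],  [3.04, 2.74, 3.63]]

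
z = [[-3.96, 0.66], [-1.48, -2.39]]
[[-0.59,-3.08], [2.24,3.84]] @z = [[6.89, 6.97], [-14.55, -7.70]]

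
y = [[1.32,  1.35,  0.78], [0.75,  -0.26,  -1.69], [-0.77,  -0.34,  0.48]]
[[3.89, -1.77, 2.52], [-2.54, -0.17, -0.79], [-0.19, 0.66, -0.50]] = y @ [[1.16, -1.18, 0.57], [0.64, 0.1, 0.98], [1.92, -0.44, 0.57]]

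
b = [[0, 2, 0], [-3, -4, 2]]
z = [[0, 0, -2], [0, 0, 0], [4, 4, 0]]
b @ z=[[0, 0, 0], [8, 8, 6]]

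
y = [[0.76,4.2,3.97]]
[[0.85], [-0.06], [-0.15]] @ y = [[0.65, 3.57, 3.37], [-0.05, -0.25, -0.24], [-0.11, -0.63, -0.60]]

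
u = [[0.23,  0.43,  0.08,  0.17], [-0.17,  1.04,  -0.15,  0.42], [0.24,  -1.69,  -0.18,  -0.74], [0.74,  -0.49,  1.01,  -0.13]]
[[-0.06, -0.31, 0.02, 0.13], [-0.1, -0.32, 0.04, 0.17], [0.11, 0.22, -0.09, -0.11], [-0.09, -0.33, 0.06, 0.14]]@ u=[[0.14, -0.45, 0.17, -0.17], [0.17, -0.53, 0.2, -0.2], [-0.12, 0.48, -0.12, 0.19], [0.15, -0.55, 0.17, -0.22]]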